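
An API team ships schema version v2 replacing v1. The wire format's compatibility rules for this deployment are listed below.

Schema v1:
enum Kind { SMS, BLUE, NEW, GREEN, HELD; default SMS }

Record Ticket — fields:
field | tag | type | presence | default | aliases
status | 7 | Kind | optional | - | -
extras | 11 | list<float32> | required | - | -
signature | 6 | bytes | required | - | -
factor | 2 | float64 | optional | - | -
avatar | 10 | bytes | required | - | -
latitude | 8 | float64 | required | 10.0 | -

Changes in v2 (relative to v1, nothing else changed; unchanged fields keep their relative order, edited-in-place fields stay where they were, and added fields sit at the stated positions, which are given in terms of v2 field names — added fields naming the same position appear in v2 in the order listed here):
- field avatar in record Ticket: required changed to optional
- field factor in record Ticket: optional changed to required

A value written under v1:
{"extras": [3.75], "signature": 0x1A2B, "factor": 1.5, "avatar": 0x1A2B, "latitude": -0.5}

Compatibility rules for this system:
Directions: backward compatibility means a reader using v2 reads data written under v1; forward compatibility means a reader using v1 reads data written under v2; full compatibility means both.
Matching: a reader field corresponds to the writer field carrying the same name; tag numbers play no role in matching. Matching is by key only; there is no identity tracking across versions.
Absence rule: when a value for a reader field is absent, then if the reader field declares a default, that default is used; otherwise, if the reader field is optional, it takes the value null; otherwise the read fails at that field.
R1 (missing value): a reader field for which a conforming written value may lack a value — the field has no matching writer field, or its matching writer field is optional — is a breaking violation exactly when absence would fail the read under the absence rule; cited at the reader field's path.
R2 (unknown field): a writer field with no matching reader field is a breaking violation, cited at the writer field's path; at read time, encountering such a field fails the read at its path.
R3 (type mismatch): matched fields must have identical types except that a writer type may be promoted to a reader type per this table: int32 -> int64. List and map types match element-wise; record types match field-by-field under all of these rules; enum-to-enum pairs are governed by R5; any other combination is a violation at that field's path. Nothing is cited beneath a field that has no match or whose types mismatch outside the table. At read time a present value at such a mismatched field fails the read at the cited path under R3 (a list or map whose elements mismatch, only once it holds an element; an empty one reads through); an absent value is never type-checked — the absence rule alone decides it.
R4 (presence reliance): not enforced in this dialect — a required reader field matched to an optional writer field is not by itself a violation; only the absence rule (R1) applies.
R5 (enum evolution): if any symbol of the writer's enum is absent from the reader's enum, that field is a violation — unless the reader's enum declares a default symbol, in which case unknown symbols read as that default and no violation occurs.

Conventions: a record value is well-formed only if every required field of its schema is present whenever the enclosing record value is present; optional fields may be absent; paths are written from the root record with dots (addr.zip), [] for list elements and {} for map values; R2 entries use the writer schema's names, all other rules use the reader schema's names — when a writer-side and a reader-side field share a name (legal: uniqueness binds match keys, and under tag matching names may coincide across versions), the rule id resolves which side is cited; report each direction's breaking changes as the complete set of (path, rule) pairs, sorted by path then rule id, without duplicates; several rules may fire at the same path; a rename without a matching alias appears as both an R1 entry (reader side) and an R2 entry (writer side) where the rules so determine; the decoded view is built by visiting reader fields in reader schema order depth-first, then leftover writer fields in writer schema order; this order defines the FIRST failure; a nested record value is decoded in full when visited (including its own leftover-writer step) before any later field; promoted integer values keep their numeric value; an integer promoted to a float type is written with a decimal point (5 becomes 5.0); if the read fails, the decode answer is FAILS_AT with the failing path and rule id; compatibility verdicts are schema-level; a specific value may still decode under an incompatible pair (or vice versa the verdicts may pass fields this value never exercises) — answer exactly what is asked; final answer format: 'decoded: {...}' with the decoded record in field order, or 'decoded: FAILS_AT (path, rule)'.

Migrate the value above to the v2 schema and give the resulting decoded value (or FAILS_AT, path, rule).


decoded: {"status": null, "extras": [3.75], "signature": 0x1A2B, "factor": 1.5, "avatar": 0x1A2B, "latitude": -0.5}

each type pair in Ticket: writer, then reader
decode walk for Ticket under reader schema v2:
  status := null (not supplied -> null)
  extras := [3.75]
  signature := 0x1A2B
  factor := 1.5
  avatar := 0x1A2B
  latitude := -0.5
  => decoded: {"status": null, "extras": [3.75], "signature": 0x1A2B, "factor": 1.5, "avatar": 0x1A2B, "latitude": -0.5}
diffs on Ticket not affecting the asked answer:
  field avatar in record Ticket: required changed to optional -> matters for Ticket compatibility verdicts, not for this value's decode
  field factor in record Ticket: optional changed to required -> matters for Ticket compatibility verdicts, not for this value's decode


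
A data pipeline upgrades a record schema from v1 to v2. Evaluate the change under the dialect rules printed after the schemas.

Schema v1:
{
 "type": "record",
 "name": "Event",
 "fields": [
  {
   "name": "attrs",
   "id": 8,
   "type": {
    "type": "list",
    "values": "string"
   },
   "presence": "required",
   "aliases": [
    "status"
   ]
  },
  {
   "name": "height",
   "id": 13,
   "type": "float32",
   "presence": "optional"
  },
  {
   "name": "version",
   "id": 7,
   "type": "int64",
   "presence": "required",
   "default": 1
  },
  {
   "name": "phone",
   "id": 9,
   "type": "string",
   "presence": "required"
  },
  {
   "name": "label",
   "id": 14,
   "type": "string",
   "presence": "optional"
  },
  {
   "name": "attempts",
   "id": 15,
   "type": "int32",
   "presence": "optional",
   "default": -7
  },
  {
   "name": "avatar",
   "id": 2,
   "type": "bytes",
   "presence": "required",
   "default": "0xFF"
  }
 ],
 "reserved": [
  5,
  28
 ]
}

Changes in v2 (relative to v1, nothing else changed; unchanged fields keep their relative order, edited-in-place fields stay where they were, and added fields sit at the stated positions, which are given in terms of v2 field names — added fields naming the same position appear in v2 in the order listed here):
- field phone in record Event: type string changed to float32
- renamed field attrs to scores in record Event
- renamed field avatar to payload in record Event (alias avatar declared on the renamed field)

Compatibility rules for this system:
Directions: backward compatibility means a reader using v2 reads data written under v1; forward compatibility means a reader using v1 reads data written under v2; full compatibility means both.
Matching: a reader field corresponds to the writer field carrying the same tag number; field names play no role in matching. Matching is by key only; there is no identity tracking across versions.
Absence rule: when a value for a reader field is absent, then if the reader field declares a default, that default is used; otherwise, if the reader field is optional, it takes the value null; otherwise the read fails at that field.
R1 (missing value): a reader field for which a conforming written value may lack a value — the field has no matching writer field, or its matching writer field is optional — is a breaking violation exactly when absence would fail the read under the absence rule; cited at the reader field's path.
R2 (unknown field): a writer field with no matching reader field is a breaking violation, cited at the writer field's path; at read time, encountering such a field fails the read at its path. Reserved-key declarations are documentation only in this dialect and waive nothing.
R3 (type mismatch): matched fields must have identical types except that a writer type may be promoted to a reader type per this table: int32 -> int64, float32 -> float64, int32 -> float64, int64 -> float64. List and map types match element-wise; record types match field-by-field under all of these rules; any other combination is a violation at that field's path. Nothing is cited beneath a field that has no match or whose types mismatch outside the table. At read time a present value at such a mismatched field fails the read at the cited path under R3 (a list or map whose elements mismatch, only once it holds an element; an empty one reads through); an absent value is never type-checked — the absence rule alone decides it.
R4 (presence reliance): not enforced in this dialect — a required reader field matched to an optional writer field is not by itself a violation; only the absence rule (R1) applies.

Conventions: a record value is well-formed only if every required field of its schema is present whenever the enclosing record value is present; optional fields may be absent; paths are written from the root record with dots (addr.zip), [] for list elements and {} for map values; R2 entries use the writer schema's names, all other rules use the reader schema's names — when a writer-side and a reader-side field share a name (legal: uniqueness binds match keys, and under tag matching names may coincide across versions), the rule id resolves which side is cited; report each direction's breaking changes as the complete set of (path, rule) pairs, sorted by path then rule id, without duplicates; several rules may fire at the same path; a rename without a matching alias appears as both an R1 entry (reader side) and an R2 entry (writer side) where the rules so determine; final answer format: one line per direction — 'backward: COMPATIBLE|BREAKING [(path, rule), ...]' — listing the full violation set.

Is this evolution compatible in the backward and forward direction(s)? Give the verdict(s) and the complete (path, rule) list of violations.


backward: BREAKING [(phone, R3)]; forward: BREAKING [(phone, R3)]

arrows below run writer -> reader for Event
backward on Event — v2 reading data written by v1:
  scores: list<string> -> list<string>, writer required; from attrs
  height: float32 -> float32, writer optional; from height
  version: int64 -> int64, writer required; from version
  phone: string -> float32, writer required; from phone
  label: string -> string, writer optional; from label
  attempts: int32 -> int32, writer optional; from attempts
  payload: bytes -> bytes, writer required; from avatar
  breaking: (phone, R3)
  => 1 violation(s): backward is BREAKING for Event
forward on Event — v1 reading data written by v2:
  attrs: list<string> -> list<string>, writer required; from scores
  height: float32 -> float32, writer optional; from height
  version: int64 -> int64, writer required; from version
  phone: float32 -> string, writer required; from phone
  label: string -> string, writer optional; from label
  attempts: int32 -> int32, writer optional; from attempts
  avatar: bytes -> bytes, writer required; from payload
  breaking: (phone, R3)
  => 1 violation(s): forward is BREAKING for Event


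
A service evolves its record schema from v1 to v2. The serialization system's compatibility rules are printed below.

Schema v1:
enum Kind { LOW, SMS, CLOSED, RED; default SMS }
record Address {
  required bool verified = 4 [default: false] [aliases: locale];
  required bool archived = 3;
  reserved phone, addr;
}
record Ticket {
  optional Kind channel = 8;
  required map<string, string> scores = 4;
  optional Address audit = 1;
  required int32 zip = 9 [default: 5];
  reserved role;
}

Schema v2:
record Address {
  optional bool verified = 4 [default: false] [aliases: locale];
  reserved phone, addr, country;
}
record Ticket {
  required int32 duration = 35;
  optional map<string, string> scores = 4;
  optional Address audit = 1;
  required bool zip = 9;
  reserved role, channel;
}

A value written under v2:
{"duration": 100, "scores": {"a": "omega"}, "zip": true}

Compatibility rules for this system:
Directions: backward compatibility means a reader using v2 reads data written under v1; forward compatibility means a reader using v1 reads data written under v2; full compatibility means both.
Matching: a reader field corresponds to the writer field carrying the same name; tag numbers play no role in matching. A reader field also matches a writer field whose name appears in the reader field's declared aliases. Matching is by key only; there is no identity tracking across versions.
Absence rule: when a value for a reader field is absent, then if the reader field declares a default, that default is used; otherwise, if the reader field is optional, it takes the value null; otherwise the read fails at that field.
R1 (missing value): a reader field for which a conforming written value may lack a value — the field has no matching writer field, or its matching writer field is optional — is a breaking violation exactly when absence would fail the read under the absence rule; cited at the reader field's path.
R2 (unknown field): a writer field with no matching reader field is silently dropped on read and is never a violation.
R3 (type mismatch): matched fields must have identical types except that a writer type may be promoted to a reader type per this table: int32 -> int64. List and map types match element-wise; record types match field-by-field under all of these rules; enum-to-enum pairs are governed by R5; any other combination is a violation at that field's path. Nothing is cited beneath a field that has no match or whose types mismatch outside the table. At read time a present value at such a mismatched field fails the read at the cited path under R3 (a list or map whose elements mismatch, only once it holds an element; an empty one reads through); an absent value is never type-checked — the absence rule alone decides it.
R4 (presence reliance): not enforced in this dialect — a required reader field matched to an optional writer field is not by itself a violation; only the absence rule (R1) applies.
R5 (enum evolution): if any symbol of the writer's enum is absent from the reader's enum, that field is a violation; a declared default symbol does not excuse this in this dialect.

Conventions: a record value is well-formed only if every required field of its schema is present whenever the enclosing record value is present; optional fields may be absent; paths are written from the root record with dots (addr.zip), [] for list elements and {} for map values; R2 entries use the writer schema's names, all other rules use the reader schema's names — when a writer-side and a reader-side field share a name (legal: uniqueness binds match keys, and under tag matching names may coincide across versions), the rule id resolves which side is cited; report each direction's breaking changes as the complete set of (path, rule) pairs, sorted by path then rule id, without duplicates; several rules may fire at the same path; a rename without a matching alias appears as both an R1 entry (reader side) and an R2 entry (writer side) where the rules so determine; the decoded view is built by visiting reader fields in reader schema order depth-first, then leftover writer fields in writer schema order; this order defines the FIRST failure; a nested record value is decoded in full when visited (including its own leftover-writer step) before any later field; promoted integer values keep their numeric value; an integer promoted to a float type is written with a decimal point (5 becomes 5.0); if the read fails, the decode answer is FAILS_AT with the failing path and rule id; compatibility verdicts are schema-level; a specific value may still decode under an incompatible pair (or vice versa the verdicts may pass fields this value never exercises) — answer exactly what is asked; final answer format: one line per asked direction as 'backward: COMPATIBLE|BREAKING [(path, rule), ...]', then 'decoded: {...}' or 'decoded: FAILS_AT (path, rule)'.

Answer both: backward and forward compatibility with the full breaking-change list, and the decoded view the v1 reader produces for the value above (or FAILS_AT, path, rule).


backward: BREAKING [(duration, R1), (zip, R3)]; forward: BREAKING [(audit.archived, R1), (scores, R1), (zip, R3)]; decoded: FAILS_AT (zip, R3)

the writer's type comes first in each Ticket pair
backward on Ticket — v2 reading data written by v1:
  no writer field matches reader duration
  scores: paired with writer scores (map<string, string> -> map<string, string>; writer required)
  audit: paired with writer audit (Address -> Address; writer optional)
  zip: paired with writer zip (int32 -> bool; writer required)
  leftover writer field: channel
  audit.verified: paired with writer audit.verified (bool -> bool; writer required)
  leftover writer field: audit.archived
  R1 fires at duration
  R3 fires at zip
  => backward: BREAKING (2)
forward on Ticket — v1 reading data written by v2:
  no writer field matches reader channel
  scores: paired with writer scores (map<string, string> -> map<string, string>; writer optional)
  audit: paired with writer audit (Address -> Address; writer optional)
  zip: paired with writer zip (bool -> int32; writer required)
  leftover writer field: duration
  audit.verified: paired with writer audit.verified (bool -> bool; writer optional)
  no writer field matches reader audit.archived
  R1 fires at audit.archived
  R1 fires at scores
  R3 fires at zip
  => forward: BREAKING (3)
decoding the Ticket value with the v1 reader:
  channel := null (not supplied -> null)
  scores := {"a": "omega"}
  audit := null (not supplied -> null)
  read fails at zip under R3
  => FAILS_AT (zip, R3)


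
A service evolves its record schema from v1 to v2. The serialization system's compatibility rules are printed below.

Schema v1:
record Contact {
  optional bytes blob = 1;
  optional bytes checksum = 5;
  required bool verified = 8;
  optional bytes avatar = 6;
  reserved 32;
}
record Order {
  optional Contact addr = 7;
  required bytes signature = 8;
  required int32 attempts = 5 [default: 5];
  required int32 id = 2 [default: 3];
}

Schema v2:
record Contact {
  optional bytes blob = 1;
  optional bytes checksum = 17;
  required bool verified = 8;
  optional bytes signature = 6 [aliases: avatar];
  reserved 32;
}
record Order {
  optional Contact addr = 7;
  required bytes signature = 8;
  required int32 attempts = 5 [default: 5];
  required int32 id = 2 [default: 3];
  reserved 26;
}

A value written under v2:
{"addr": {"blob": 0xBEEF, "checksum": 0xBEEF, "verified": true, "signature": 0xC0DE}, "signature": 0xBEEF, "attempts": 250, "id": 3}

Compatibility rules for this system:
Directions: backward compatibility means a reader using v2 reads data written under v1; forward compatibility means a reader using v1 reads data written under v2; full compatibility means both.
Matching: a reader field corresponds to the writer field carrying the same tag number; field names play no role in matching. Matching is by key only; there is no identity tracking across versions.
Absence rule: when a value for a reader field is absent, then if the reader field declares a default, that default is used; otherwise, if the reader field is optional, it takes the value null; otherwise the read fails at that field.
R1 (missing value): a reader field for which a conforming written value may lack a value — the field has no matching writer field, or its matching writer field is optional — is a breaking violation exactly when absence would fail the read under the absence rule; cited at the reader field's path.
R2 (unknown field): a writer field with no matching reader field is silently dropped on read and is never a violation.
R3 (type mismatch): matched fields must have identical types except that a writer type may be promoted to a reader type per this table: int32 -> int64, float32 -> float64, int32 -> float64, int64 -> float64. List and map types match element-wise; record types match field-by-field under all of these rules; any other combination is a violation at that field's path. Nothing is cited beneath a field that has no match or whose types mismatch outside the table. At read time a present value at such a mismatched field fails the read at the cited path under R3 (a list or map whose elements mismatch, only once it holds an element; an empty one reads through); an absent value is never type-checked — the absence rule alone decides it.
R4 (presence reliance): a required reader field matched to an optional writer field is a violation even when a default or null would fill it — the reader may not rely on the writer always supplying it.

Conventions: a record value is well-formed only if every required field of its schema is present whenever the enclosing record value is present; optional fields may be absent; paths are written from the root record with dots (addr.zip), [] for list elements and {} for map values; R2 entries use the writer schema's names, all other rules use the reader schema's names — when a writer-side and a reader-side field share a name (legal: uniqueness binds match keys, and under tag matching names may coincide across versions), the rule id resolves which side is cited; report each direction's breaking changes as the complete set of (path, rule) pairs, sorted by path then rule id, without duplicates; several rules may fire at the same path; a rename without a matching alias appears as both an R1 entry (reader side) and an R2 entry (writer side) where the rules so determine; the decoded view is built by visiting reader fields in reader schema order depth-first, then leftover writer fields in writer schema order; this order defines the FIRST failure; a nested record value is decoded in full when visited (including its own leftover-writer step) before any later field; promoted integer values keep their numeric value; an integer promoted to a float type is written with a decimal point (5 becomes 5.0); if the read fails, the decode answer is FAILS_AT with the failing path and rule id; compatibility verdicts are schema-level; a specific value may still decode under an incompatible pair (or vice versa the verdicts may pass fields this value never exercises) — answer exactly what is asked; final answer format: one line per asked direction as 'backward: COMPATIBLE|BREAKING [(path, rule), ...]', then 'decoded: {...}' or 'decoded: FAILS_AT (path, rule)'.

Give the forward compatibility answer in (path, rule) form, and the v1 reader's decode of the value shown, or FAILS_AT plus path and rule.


forward: COMPATIBLE []; decoded: {"addr": {"blob": 0xBEEF, "checksum": null, "verified": true, "avatar": 0xC0DE}, "signature": 0xBEEF, "attempts": 250, "id": 3}

each type pair in Order: writer, then reader
forward pass over Order, reader schema v1, writer schema v2:
  Contact -> Contact, writer optional: addr aligns to addr
  bytes -> bytes, writer required: signature aligns to signature
  int32 -> int32, writer required: attempts aligns to attempts
  int32 -> int32, writer required: id aligns to id
  bytes -> bytes, writer optional: addr.blob aligns to addr.blob
  no writer field matches reader addr.checksum
  bool -> bool, writer required: addr.verified aligns to addr.verified
  bytes -> bytes, writer optional: addr.avatar aligns to addr.signature
  writer addr.checksum: unknown to reader
  nothing fires on Order: forward is COMPATIBLE
decoding the Order value with the v1 reader:
  addr.blob := 0xBEEF
  addr.checksum := null (not supplied -> null)
  addr.verified := true
  addr.avatar := 0xC0DE (from writer signature)
  writer addr.checksum: unmatched, discarded
  signature := 0xBEEF
  attempts := 250
  id := 3
  => decoded: {"addr": {"blob": 0xBEEF, "checksum": null, "verified": true, "avatar": 0xC0DE}, "signature": 0xBEEF, "attempts": 250, "id": 3}
checking off the Order differences that do not matter here:
  renamed field avatar to signature in record Contact (alias avatar declared on the renamed field) -> no rule fires on it in Order's dialect; the asked verdict holds


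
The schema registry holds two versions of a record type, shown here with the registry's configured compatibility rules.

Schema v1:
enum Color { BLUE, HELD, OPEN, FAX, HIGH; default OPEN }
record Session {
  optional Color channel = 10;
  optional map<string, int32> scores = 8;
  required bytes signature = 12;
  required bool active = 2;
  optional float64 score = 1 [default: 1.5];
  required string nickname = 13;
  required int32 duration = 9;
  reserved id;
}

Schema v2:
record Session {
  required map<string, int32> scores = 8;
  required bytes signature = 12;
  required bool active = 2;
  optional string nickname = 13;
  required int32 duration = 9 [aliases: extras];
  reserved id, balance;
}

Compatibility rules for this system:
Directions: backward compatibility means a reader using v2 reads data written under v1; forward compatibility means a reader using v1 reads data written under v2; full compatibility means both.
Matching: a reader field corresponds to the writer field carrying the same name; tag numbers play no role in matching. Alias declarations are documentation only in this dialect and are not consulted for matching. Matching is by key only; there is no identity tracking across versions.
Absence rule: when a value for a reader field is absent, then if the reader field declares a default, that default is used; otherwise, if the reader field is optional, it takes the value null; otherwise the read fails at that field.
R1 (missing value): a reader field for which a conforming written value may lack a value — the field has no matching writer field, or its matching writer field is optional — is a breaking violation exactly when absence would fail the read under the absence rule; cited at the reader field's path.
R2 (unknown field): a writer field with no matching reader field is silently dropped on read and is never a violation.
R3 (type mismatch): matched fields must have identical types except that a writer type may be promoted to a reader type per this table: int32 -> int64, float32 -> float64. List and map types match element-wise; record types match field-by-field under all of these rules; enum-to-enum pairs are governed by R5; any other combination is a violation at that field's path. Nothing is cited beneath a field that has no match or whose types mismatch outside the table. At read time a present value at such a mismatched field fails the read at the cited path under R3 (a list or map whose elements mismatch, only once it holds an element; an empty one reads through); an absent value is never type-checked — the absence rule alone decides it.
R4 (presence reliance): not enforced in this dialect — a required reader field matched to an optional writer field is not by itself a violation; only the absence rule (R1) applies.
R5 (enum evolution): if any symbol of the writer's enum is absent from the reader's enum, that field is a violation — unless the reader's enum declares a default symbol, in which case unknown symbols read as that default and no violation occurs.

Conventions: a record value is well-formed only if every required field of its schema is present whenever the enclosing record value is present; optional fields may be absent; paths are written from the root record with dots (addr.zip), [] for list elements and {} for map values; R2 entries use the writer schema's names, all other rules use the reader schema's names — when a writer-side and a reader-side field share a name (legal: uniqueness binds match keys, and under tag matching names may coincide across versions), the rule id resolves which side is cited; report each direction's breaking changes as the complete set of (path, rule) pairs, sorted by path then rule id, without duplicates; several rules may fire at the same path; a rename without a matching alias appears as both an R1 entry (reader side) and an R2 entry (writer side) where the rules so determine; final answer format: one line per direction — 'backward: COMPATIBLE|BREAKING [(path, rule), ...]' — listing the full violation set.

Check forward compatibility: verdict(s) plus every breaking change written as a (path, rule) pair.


each type pair in Session: writer, then reader
forward on Session — v1 reading data written by v2:
  channel: no writer match
  map<string, int32> -> map<string, int32>, writer required: scores aligns to scores
  bytes -> bytes, writer required: signature aligns to signature
  bool -> bool, writer required: active aligns to active
  score: no writer match
  string -> string, writer optional: nickname aligns to nickname
  int32 -> int32, writer required: duration aligns to duration
  R1 fires at nickname
  forward on Session therefore BREAKING (1)
diffs on Session not affecting the asked answer:
  removed field channel from record Session -> fires no rule on Session, leaving the asked answer as it is
  removed field score from record Session -> fires no rule on Session, leaving the asked answer as it is
  field scores in record Session: optional changed to required -> affects backward compatibility only, which is not asked

forward: BREAKING [(nickname, R1)]


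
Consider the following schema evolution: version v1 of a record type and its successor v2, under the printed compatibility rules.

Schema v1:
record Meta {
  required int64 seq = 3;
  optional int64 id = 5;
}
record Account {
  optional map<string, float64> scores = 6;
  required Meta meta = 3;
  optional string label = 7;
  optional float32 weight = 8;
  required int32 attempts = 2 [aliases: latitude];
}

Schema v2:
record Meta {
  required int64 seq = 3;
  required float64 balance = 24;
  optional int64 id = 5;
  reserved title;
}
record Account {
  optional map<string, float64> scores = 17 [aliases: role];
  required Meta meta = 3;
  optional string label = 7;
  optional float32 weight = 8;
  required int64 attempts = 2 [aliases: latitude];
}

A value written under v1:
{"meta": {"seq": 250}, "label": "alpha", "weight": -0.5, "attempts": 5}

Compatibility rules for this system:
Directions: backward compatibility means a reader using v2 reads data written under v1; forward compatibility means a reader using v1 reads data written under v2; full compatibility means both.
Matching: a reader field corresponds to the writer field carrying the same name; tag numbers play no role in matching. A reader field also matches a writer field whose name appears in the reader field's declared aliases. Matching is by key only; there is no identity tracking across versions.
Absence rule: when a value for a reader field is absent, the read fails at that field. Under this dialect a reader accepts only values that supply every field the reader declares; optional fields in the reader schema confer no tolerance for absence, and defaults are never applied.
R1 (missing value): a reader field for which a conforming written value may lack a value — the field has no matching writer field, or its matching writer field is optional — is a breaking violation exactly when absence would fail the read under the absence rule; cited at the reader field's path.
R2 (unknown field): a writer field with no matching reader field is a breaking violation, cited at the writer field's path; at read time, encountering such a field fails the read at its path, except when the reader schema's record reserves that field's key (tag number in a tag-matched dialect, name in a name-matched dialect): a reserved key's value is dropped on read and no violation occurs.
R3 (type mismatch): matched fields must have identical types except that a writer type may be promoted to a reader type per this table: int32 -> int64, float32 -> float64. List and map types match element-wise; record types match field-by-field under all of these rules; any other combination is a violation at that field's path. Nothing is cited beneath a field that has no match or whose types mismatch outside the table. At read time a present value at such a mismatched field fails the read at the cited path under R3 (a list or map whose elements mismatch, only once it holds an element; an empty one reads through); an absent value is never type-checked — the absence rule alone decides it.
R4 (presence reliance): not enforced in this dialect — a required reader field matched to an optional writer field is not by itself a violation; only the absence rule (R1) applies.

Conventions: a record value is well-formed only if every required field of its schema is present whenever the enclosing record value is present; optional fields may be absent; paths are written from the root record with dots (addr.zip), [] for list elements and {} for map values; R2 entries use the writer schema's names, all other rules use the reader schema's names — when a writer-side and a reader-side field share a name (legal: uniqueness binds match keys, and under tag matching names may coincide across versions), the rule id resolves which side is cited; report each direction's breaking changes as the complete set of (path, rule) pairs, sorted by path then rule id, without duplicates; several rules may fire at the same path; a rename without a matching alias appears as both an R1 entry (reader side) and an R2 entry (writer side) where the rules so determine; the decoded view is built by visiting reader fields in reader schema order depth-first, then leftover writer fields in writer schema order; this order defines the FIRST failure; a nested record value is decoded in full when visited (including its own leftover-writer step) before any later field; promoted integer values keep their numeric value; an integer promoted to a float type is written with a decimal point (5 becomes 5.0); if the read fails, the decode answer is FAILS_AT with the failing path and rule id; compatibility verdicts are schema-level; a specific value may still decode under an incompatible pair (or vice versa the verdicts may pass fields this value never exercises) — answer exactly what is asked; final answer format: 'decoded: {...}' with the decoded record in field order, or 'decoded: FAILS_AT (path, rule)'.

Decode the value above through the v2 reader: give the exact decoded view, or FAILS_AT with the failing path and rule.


the writer's type comes first in each Account pair
decode (reader v2):
  read fails at scores under R1 (no fill)
  => FAILS_AT (scores, R1)
checking off the Account differences that do not matter here:
  field attempts in record Account: type int32 changed to int64 -> affects the rule determinations only; this particular Account value decodes identically
  added field balance to record Meta: required float64, tag 24 (in v2 it sits immediately before id) -> affects the rule determinations only; this particular Account value decodes identically

decoded: FAILS_AT (scores, R1)


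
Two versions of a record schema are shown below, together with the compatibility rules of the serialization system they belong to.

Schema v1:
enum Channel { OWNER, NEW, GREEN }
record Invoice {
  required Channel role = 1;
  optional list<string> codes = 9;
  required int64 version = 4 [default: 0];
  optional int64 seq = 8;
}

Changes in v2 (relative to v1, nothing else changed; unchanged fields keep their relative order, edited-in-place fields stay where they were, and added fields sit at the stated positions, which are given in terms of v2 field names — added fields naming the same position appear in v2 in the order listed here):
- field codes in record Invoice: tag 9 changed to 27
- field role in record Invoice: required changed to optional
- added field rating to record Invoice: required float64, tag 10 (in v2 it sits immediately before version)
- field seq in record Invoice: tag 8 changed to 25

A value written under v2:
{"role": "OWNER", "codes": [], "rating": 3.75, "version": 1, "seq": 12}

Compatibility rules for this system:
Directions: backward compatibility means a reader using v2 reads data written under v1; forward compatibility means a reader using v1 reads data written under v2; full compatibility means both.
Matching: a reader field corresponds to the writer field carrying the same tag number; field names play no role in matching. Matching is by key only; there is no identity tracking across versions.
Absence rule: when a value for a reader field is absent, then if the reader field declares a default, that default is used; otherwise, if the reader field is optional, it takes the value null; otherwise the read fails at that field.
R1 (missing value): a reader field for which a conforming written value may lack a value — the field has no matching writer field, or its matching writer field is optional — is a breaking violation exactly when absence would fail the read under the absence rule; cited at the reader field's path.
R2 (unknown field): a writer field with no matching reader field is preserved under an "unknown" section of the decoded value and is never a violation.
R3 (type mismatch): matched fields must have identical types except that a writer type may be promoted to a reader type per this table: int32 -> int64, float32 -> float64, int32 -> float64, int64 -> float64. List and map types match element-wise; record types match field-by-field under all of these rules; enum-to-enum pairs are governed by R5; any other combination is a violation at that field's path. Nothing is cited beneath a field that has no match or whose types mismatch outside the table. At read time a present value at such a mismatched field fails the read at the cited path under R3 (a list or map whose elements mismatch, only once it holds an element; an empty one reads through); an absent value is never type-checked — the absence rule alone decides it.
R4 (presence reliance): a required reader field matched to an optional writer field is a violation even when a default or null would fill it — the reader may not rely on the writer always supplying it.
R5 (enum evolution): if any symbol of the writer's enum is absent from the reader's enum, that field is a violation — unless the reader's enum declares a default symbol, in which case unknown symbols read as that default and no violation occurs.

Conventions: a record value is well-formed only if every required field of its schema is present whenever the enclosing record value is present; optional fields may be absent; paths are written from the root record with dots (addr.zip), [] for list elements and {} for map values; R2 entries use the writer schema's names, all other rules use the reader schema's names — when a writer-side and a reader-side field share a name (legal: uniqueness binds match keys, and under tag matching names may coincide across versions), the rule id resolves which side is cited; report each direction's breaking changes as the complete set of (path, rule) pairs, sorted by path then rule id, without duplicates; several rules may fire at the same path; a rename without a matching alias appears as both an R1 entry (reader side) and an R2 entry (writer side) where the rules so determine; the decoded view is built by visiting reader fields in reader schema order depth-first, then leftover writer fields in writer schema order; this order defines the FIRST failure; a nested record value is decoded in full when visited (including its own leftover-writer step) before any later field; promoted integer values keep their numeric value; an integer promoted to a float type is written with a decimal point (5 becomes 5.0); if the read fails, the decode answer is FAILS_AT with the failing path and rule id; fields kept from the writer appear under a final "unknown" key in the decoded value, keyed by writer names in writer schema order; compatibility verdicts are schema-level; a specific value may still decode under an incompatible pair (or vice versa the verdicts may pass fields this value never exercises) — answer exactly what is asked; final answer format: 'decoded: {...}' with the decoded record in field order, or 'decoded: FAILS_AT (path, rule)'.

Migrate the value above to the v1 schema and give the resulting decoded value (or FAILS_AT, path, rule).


the writer's type comes first in each Invoice pair
decode walk for Invoice under reader schema v1:
  role := "OWNER"
  codes := null (missing; optional => null)
  version := 1
  seq := null (missing; optional => null)
  writer codes: kept under "unknown"
  writer rating: kept under "unknown"
  writer seq: kept under "unknown"
  => decoded: {"role": "OWNER", "codes": null, "version": 1, "seq": null, "unknown": {"codes": [], "rating": 3.75, "seq": 12}}
remaining Invoice differences; none change what is asked:
  field role in record Invoice: required changed to optional -> shifts the Invoice verdicts, not this decode

decoded: {"role": "OWNER", "codes": null, "version": 1, "seq": null, "unknown": {"codes": [], "rating": 3.75, "seq": 12}}
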